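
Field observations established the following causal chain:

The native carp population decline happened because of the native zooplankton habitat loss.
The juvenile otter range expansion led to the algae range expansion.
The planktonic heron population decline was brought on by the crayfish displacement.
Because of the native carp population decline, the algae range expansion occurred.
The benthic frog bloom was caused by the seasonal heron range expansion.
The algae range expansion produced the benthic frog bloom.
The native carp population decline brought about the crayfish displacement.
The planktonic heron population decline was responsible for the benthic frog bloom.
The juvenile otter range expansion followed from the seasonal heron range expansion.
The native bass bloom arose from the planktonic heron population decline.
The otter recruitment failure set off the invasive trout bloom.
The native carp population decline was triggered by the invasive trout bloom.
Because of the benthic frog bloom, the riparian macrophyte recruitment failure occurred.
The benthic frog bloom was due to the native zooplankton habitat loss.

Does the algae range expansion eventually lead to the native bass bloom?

No

The algae range expansion leads to the benthic frog bloom, the riparian macrophyte recruitment failure; the native bass bloom is not among them.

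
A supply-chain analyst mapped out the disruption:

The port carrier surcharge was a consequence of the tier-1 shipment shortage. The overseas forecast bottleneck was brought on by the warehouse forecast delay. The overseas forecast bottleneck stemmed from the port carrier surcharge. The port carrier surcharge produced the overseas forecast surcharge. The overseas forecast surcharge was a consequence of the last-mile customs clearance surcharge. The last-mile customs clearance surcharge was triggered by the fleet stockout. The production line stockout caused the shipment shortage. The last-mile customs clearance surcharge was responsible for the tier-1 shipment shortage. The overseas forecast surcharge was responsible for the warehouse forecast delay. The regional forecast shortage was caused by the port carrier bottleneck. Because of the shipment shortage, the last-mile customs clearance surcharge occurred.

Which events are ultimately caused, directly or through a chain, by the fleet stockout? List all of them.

Direct effects: the last-mile customs clearance surcharge.
2 steps out: the tier-1 shipment shortage, the overseas forecast surcharge.
3 steps out: the port carrier surcharge, the warehouse forecast delay.
4 steps out: the overseas forecast bottleneck.
Not reachable from it: the production line stockout, the shipment shortage, the port carrier bottleneck, the regional forecast shortage.

the last-mile customs clearance surcharge, the overseas forecast bottleneck, the overseas forecast surcharge, the port carrier surcharge, the tier-1 shipment shortage, the warehouse forecast delay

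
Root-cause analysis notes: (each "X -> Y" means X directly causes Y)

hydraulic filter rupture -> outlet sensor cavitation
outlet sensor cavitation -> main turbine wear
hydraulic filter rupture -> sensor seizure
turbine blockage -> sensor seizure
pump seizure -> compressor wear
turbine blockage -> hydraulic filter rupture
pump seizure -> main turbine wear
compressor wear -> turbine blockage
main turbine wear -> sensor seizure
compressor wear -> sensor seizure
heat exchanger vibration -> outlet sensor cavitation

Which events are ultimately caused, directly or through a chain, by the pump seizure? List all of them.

the compressor wear, the hydraulic filter rupture, the main turbine wear, the outlet sensor cavitation, the sensor seizure, the turbine blockage

Direct effects: the compressor wear, the main turbine wear.
2 steps out: the turbine blockage, the sensor seizure.
3 steps out: the hydraulic filter rupture.
4 steps out: the outlet sensor cavitation.
Not reachable from it: the heat exchanger vibration.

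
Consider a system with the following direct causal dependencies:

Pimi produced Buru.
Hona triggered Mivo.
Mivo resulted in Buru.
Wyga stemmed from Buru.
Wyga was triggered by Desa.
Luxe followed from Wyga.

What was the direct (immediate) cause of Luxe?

Upstream contributors include Pimi, Hona, Mivo, Desa, Buru, but only Wyga feeds directly into Luxe.

Wyga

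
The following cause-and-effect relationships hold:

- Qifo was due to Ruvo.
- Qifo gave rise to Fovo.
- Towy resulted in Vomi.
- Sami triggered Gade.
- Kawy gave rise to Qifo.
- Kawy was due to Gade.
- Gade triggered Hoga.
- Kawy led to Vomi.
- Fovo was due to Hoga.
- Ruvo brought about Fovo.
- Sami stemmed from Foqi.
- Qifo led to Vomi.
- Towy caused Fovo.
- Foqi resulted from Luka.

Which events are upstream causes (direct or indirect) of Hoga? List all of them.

Immediate cause of Hoga: Gade.
Further upstream: Luka, Foqi, Sami.

Foqi, Gade, Luka, Sami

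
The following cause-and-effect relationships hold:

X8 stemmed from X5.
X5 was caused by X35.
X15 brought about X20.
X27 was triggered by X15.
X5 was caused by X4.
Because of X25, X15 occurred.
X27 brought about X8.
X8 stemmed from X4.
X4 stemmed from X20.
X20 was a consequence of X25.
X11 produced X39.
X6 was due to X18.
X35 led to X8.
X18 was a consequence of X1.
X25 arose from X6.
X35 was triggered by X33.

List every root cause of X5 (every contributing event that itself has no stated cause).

X1, X33

Tracing upstream from X5: X5 ← X4 ← X20 ← X25 ← X6 ← X18 ← X1.
A separate upstream branch: X5 ← X35 ← X33.
Each of those chain origins has no stated cause.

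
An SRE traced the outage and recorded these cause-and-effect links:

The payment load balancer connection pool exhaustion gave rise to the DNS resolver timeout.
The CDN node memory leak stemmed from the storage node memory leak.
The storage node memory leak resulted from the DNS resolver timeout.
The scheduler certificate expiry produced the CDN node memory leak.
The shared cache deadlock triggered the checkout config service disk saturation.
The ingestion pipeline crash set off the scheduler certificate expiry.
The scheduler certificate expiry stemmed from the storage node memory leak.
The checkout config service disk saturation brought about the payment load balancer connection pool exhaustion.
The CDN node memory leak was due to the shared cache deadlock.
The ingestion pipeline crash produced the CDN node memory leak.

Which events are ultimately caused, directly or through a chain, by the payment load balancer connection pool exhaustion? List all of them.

Direct effects: the DNS resolver timeout.
2 steps out: the storage node memory leak.
3 steps out: the scheduler certificate expiry, the CDN node memory leak.
Not reachable from it: the shared cache deadlock, the checkout config service disk saturation, the ingestion pipeline crash.

the CDN node memory leak, the DNS resolver timeout, the scheduler certificate expiry, the storage node memory leak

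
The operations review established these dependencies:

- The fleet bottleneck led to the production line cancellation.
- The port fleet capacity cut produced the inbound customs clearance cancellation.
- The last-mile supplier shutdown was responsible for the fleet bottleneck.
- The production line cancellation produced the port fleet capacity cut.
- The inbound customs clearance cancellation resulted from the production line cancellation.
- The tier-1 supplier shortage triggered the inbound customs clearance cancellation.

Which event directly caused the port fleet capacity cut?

the production line cancellation

Upstream contributors include the last-mile supplier shutdown, the fleet bottleneck, but only the production line cancellation feeds directly into the port fleet capacity cut.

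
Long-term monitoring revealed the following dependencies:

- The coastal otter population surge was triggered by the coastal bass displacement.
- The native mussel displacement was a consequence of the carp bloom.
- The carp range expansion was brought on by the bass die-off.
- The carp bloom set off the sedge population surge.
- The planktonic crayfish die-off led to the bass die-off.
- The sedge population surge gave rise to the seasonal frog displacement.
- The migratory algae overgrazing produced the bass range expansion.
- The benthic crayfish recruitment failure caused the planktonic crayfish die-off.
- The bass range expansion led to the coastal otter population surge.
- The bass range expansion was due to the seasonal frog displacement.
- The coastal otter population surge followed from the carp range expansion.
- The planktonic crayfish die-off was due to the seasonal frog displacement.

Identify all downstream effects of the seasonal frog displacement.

Direct effects: the planktonic crayfish die-off, the bass range expansion.
2 steps out: the bass die-off, the coastal otter population surge.
3 steps out: the carp range expansion.
Not reachable from it: the migratory algae overgrazing, the carp bloom, the sedge population surge, the benthic crayfish recruitment failure, the native mussel displacement, the coastal bass displacement.

the bass die-off, the bass range expansion, the carp range expansion, the coastal otter population surge, the planktonic crayfish die-off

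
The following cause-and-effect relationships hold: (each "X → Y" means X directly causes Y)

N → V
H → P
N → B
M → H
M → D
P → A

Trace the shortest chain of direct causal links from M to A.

M → H → P → A

M → H
H → P
P → A
Length: 3 steps.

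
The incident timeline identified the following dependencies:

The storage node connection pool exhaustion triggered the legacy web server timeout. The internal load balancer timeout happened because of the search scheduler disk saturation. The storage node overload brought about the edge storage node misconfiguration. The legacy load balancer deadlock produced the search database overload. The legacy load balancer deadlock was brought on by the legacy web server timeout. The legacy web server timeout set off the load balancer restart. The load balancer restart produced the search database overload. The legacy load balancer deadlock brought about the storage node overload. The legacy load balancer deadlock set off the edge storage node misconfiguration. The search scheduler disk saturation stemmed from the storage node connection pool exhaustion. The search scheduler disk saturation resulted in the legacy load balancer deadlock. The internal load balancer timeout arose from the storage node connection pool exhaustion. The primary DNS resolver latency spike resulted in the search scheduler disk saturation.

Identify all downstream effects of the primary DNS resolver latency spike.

the edge storage node misconfiguration, the internal load balancer timeout, the legacy load balancer deadlock, the search database overload, the search scheduler disk saturation, the storage node overload

Direct effects: the search scheduler disk saturation.
2 steps out: the internal load balancer timeout, the legacy load balancer deadlock.
3 steps out: the storage node overload, the edge storage node misconfiguration, the search database overload.
Not reachable from it: the storage node connection pool exhaustion, the legacy web server timeout, the load balancer restart.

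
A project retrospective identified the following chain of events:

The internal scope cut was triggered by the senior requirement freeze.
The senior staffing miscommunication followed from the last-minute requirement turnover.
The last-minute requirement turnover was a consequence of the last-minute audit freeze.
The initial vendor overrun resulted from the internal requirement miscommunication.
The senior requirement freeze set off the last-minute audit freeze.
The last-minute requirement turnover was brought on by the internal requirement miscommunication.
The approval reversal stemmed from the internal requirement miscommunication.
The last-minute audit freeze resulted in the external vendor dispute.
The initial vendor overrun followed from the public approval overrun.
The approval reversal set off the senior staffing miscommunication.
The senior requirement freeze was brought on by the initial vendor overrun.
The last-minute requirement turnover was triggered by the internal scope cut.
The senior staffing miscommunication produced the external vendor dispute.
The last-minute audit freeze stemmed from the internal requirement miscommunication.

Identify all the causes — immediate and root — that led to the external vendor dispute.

Immediate causes of the external vendor dispute: the last-minute audit freeze, the senior staffing miscommunication.
Further upstream: the public approval overrun, the internal requirement miscommunication, the initial vendor overrun, the senior requirement freeze, the internal scope cut, the last-minute requirement turnover, the approval reversal.

the approval reversal, the initial vendor overrun, the internal requirement miscommunication, the internal scope cut, the last-minute audit freeze, the last-minute requirement turnover, the public approval overrun, the senior requirement freeze, the senior staffing miscommunication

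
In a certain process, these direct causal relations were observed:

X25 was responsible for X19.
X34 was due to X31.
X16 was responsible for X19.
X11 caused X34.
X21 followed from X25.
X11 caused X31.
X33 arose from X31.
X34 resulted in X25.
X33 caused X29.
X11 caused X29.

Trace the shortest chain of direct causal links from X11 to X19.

X11 → X34 → X25 → X19

X11 → X34
X34 → X25
X25 → X19
Length: 3 steps.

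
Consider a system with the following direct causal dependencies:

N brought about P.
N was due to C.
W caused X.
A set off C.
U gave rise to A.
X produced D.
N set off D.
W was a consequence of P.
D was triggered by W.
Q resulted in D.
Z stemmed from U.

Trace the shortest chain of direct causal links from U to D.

U → A
A → C
C → N
N → D
Length: 4 steps.

U → A → C → N → D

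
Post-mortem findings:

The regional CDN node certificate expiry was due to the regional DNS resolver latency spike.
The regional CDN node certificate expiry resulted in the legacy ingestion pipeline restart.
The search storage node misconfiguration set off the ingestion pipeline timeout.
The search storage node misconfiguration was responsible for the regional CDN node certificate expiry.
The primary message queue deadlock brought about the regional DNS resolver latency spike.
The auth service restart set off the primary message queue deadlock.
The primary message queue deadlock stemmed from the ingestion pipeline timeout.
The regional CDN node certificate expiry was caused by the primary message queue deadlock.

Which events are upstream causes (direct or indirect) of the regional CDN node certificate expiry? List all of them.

Immediate causes of the regional CDN node certificate expiry: the search storage node misconfiguration, the primary message queue deadlock, the regional DNS resolver latency spike.
Further upstream: the auth service restart, the ingestion pipeline timeout.

the auth service restart, the ingestion pipeline timeout, the primary message queue deadlock, the regional DNS resolver latency spike, the search storage node misconfiguration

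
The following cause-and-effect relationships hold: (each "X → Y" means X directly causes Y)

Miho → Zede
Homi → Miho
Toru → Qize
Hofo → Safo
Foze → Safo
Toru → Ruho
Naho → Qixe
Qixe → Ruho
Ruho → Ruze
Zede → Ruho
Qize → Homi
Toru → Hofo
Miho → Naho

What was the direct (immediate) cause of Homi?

Qize

Upstream contributors include Toru, but only Qize feeds directly into Homi.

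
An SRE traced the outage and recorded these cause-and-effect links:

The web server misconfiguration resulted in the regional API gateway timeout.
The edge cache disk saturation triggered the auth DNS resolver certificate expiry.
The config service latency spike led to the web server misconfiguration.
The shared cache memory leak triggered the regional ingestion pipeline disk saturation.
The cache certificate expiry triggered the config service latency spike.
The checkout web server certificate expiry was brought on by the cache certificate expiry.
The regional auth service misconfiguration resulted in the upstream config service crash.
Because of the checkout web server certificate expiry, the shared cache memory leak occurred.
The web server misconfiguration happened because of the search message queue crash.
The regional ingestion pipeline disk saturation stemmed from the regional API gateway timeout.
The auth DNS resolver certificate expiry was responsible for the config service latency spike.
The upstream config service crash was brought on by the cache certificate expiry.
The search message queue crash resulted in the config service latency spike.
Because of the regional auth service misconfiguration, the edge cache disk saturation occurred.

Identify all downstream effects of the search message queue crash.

the config service latency spike, the regional API gateway timeout, the regional ingestion pipeline disk saturation, the web server misconfiguration

Direct effects: the config service latency spike, the web server misconfiguration.
2 steps out: the regional API gateway timeout.
3 steps out: the regional ingestion pipeline disk saturation.
Not reachable from it: the regional auth service misconfiguration, the edge cache disk saturation, the auth DNS resolver certificate expiry, the cache certificate expiry, the checkout web server certificate expiry, the shared cache memory leak, the upstream config service crash.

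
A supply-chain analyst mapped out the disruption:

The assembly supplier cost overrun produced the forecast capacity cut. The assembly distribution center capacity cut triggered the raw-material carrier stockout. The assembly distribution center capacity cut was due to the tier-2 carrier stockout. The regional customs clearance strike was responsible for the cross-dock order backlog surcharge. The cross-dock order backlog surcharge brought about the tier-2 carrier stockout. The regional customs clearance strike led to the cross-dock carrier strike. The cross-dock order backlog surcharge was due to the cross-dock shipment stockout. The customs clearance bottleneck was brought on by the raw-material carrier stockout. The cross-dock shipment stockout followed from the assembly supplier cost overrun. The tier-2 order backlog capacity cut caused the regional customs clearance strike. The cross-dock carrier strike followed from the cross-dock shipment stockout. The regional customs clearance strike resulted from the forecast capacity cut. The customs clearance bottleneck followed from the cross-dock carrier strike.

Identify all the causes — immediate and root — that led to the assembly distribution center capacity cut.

the assembly supplier cost overrun, the cross-dock order backlog surcharge, the cross-dock shipment stockout, the forecast capacity cut, the regional customs clearance strike, the tier-2 carrier stockout, the tier-2 order backlog capacity cut

Immediate cause of the assembly distribution center capacity cut: the tier-2 carrier stockout.
Further upstream: the tier-2 order backlog capacity cut, the assembly supplier cost overrun, the forecast capacity cut, the cross-dock shipment stockout, the regional customs clearance strike, the cross-dock order backlog surcharge.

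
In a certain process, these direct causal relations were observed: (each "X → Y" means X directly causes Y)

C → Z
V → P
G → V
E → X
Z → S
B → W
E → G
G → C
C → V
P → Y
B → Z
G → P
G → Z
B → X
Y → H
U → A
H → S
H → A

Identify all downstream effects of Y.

A, H, S

Direct effects: H.
2 steps out: S, A.
Not reachable from it: B, E, G, C, W, V, X, Z, P, U.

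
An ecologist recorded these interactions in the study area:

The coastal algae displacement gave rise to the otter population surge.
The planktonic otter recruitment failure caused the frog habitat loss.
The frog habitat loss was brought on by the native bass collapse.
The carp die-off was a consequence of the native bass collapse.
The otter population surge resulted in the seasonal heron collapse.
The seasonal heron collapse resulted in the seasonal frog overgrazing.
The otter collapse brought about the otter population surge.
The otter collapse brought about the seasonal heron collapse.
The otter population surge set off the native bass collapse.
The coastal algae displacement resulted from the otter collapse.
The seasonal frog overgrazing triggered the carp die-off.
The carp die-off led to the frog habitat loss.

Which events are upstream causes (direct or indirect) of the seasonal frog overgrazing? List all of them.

the coastal algae displacement, the otter collapse, the otter population surge, the seasonal heron collapse

Immediate cause of the seasonal frog overgrazing: the seasonal heron collapse.
Further upstream: the otter collapse, the coastal algae displacement, the otter population surge.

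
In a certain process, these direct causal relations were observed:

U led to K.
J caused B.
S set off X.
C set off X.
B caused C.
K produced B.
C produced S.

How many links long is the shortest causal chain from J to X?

Shortest chain: J → B → C → X.

3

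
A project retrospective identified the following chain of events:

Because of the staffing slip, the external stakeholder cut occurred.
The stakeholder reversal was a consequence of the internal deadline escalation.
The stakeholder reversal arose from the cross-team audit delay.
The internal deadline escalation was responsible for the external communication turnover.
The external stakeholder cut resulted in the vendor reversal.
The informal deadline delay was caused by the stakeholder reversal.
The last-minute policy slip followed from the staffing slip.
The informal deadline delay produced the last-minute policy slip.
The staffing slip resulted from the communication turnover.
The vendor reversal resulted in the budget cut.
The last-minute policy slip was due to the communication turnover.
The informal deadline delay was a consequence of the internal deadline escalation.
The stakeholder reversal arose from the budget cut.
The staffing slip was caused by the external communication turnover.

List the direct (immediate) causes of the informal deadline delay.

the internal deadline escalation, the stakeholder reversal

Upstream contributors include the communication turnover, the cross-team audit delay, the external communication turnover, the staffing slip, the external stakeholder cut, the vendor reversal, the budget cut, but only the internal deadline escalation, the stakeholder reversal feed directly into the informal deadline delay.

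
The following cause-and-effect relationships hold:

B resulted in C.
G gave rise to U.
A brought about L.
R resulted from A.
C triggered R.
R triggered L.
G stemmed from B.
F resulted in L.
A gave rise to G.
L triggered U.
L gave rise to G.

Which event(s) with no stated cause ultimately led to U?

A, B, F

Tracing upstream from U: U ← L ← A.
A separate upstream branch: U ← G ← B.
A separate upstream branch: U ← L ← F.
Each of those chain origins has no stated cause.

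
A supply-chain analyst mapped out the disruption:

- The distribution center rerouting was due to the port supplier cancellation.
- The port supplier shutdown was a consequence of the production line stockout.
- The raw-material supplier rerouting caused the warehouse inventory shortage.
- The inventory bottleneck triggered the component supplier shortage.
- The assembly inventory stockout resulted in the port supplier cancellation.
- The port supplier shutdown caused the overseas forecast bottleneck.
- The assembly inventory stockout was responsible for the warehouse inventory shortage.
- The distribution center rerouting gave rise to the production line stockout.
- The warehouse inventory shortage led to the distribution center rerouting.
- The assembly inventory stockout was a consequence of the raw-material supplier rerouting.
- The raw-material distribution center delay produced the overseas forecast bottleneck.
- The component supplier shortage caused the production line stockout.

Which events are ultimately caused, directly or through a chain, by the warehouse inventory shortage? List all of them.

the distribution center rerouting, the overseas forecast bottleneck, the port supplier shutdown, the production line stockout

Direct effects: the distribution center rerouting.
2 steps out: the production line stockout.
3 steps out: the port supplier shutdown.
4 steps out: the overseas forecast bottleneck.
Not reachable from it: the raw-material supplier rerouting, the assembly inventory stockout, the inventory bottleneck, the component supplier shortage, the port supplier cancellation, the raw-material distribution center delay.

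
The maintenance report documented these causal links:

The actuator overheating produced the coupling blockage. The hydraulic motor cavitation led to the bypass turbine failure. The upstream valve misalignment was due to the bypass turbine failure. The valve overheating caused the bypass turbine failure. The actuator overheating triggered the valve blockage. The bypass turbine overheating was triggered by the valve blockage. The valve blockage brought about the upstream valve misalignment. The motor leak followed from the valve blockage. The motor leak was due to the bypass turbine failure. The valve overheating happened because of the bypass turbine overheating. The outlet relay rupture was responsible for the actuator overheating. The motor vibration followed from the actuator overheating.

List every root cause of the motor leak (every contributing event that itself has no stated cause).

Tracing upstream from the motor leak: the motor leak ← the valve blockage ← the actuator overheating ← the outlet relay rupture.
A separate upstream branch: the motor leak ← the bypass turbine failure ← the hydraulic motor cavitation.
Each of those chain origins has no stated cause.

the hydraulic motor cavitation, the outlet relay rupture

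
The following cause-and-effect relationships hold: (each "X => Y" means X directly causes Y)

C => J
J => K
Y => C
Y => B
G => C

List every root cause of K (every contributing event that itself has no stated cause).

Tracing upstream from K: K ← J ← C ← Y.
A separate upstream branch: K ← J ← C ← G.
Each of those chain origins has no stated cause.

G, Y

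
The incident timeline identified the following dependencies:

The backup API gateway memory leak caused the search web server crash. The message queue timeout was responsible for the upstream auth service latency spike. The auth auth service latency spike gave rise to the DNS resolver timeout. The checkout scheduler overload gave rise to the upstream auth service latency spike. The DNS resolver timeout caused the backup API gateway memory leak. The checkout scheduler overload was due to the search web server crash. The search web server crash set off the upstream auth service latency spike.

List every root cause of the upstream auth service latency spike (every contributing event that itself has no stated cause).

the auth auth service latency spike, the message queue timeout

Tracing upstream from the upstream auth service latency spike: the upstream auth service latency spike ← the search web server crash ← the backup API gateway memory leak ← the DNS resolver timeout ← the auth auth service latency spike.
A separate upstream branch: the upstream auth service latency spike ← the message queue timeout.
Each of those chain origins has no stated cause.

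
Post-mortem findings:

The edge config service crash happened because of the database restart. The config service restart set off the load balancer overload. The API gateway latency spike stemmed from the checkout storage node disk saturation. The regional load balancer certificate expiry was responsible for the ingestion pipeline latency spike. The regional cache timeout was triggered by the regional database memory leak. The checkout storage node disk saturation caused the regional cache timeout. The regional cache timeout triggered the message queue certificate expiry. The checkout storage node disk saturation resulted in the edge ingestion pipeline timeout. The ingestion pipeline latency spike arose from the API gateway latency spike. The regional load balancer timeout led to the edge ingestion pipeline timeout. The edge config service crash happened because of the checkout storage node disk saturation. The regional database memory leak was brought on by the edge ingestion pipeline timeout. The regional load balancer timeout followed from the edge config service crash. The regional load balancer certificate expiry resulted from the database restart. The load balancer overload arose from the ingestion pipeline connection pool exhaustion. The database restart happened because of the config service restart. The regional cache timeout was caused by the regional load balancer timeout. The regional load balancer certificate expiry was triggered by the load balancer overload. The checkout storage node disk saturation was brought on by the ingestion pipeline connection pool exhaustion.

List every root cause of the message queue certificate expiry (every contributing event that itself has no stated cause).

the config service restart, the ingestion pipeline connection pool exhaustion

Tracing upstream from the message queue certificate expiry: the message queue certificate expiry ← the regional cache timeout ← the regional load balancer timeout ← the edge config service crash ← the database restart ← the config service restart.
A separate upstream branch: the message queue certificate expiry ← the regional cache timeout ← the checkout storage node disk saturation ← the ingestion pipeline connection pool exhaustion.
Each of those chain origins has no stated cause.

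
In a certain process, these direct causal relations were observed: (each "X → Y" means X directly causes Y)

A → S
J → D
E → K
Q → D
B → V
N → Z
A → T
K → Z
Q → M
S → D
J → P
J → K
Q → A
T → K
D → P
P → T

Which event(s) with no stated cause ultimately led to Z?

Tracing upstream from Z: Z ← K ← T ← A ← Q.
A separate upstream branch: Z ← K ← J.
A separate upstream branch: Z ← N.
A separate upstream branch: Z ← K ← E.
Each of those chain origins has no stated cause.

E, J, N, Q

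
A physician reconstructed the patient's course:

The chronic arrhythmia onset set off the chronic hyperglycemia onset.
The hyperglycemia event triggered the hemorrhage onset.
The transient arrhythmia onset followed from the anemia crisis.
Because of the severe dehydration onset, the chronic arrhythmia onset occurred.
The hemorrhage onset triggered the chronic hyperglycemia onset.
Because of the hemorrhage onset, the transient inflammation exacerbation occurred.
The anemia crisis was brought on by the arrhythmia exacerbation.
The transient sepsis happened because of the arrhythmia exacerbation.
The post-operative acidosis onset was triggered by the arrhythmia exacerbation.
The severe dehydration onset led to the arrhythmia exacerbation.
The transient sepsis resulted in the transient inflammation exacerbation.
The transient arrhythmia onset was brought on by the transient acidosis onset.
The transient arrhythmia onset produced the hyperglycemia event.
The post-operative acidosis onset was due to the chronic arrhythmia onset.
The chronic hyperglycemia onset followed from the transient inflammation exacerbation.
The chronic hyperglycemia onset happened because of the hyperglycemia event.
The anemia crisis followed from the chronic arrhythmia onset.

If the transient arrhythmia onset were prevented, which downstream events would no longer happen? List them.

Downstream of the transient arrhythmia onset: the hyperglycemia event, the hemorrhage onset, the transient inflammation exacerbation, the chronic hyperglycemia onset.
Of those, still caused via another path: the transient inflammation exacerbation, the chronic hyperglycemia onset.
The remainder have no surviving cause.

the hemorrhage onset, the hyperglycemia event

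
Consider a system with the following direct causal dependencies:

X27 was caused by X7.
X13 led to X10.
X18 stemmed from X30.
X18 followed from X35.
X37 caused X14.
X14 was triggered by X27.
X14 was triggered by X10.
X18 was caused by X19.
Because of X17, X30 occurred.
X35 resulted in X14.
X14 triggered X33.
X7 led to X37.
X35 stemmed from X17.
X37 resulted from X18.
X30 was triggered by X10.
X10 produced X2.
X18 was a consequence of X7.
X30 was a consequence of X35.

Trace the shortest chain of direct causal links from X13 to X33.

X13 → X10 → X14 → X33

X13 → X10
X10 → X14
X14 → X33
Length: 3 steps.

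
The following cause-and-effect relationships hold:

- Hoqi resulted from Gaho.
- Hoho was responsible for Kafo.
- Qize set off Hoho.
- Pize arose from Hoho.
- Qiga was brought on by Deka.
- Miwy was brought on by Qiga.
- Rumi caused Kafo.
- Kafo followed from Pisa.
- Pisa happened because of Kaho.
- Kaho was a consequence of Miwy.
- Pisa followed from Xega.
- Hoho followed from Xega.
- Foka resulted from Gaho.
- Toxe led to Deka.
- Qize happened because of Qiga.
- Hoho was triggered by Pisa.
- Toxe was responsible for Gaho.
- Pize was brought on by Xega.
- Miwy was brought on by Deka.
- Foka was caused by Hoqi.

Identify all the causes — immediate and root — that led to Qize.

Immediate cause of Qize: Qiga.
Further upstream: Toxe, Deka.

Deka, Qiga, Toxe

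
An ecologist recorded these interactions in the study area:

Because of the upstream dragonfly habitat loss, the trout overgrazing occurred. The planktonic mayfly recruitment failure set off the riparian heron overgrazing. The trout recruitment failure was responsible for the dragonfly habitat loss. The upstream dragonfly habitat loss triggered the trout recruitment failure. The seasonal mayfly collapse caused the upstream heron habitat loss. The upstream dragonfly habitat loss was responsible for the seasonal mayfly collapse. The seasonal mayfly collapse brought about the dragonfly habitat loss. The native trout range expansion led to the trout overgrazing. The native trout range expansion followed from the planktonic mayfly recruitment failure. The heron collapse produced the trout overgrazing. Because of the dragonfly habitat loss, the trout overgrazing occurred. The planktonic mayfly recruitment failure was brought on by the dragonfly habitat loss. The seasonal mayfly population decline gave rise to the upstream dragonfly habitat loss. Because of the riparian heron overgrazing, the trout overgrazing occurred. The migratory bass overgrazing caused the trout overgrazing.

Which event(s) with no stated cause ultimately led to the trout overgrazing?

the heron collapse, the migratory bass overgrazing, the seasonal mayfly population decline

Tracing upstream from the trout overgrazing: the trout overgrazing ← the upstream dragonfly habitat loss ← the seasonal mayfly population decline.
A separate upstream branch: the trout overgrazing ← the heron collapse.
A separate upstream branch: the trout overgrazing ← the migratory bass overgrazing.
Each of those chain origins has no stated cause.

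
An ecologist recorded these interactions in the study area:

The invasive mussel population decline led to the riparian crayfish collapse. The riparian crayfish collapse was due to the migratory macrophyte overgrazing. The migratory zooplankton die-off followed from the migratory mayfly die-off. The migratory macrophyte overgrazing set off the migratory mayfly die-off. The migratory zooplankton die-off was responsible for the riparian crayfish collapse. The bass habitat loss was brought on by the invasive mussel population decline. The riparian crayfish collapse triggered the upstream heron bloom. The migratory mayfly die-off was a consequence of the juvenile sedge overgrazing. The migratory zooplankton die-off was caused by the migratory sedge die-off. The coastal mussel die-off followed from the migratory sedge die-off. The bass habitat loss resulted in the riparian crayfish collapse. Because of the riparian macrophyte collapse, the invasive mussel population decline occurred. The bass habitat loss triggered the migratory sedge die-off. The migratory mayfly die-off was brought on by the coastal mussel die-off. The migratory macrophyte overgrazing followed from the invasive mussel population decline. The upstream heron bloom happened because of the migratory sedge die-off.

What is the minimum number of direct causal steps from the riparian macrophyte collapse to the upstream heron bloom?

3

Shortest chain: the riparian macrophyte collapse → the invasive mussel population decline → the riparian crayfish collapse → the upstream heron bloom.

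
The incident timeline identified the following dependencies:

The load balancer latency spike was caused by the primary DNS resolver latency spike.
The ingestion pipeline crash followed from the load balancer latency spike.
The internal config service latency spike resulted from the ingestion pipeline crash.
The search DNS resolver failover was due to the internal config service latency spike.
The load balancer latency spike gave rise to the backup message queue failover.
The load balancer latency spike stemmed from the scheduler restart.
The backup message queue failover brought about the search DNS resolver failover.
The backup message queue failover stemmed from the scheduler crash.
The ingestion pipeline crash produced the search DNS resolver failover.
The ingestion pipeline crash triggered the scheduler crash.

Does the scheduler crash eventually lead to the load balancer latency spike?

The scheduler crash leads to the backup message queue failover, the search DNS resolver failover; the load balancer latency spike is not among them.

No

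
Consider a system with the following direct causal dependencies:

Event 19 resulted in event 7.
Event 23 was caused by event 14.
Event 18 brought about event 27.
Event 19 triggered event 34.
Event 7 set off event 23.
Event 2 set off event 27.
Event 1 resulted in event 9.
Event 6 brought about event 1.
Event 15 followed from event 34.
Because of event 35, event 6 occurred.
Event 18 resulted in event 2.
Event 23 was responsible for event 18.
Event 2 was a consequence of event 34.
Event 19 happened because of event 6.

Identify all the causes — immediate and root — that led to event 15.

event 19, event 34, event 35, event 6

Immediate cause of event 15: event 34.
Further upstream: event 35, event 6, event 19.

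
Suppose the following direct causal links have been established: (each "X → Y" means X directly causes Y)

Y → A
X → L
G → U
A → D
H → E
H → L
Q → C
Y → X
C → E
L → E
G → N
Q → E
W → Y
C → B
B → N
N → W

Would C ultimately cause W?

There is a causal chain: C → B → N → W.

Yes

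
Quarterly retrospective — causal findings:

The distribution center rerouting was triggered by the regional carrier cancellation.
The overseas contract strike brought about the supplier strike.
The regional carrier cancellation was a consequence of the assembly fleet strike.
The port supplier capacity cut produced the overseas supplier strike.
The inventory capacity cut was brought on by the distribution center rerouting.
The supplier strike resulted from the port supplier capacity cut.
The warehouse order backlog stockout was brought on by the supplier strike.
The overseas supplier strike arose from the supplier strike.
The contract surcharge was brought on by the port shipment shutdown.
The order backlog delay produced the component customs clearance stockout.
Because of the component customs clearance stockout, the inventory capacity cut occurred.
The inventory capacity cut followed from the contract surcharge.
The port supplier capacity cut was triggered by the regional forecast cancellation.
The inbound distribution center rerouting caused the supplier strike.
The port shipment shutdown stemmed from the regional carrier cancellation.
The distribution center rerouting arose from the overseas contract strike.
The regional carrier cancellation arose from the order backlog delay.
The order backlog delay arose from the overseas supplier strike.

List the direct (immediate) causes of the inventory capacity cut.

the component customs clearance stockout, the contract surcharge, the distribution center rerouting

Upstream contributors include the regional forecast cancellation, the inbound distribution center rerouting, the overseas contract strike, the port supplier capacity cut, the supplier strike, the overseas supplier strike, the assembly fleet strike, the order backlog delay, the regional carrier cancellation, the port shipment shutdown, but only the component customs clearance stockout, the contract surcharge, the distribution center rerouting feed directly into the inventory capacity cut.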